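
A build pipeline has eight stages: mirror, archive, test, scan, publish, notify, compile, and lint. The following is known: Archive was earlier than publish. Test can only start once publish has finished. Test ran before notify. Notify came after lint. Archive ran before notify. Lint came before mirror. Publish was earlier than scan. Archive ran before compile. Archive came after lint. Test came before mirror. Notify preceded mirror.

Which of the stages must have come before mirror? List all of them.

Directly stated before mirror: lint, notify, and test.
Archive reaches mirror via archive → notify → mirror.
Publish reaches mirror via publish → test → mirror.

archive, lint, notify, publish, test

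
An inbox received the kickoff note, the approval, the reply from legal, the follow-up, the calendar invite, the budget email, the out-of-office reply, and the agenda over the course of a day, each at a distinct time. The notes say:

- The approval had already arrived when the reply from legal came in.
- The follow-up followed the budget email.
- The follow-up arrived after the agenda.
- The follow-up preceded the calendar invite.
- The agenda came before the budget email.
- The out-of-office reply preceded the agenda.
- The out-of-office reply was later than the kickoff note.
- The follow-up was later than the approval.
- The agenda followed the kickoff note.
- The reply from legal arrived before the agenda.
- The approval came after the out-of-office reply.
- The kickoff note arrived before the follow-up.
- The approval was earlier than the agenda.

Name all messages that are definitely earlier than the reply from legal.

Directly stated before the reply from legal: the approval.
The kickoff note reaches the reply from legal via the kickoff note → the out-of-office reply → the approval → the reply from legal.
The out-of-office reply reaches the reply from legal via the out-of-office reply → the approval → the reply from legal.
No chain forces the budget email (or any of the others) ahead of the reply from legal.

the approval, the kickoff note, the out-of-office reply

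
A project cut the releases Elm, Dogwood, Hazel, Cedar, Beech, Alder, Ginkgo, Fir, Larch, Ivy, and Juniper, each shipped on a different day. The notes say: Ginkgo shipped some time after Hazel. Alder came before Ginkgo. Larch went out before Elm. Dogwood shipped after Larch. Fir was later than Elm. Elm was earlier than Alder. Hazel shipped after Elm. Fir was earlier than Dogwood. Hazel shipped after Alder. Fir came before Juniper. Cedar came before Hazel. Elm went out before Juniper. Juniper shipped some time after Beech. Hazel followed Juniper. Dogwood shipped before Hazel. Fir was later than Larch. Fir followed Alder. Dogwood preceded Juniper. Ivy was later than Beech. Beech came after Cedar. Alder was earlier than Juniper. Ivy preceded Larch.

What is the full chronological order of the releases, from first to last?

Cedar, Beech, Ivy, Larch, Elm, Alder, Fir, Dogwood, Juniper, Hazel, Ginkgo

The constraints fix every adjacent pair, so only one ordering works:
Cedar → Beech → Ivy → Larch → Elm → Alder → Fir → Dogwood → Juniper → Hazel → Ginkgo.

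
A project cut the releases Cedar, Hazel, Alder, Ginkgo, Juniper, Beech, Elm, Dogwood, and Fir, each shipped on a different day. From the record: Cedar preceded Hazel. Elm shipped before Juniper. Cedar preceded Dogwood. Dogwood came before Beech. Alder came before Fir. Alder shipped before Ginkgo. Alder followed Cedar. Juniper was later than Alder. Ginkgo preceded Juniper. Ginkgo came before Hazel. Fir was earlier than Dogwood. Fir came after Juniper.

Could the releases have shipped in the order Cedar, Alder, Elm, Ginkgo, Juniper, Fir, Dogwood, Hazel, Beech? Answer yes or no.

yes

Check each stated constraint against the proposed order — e.g. Cedar is ahead of Dogwood; Cedar is ahead of Hazel. Every pair is in the required order; nothing is violated.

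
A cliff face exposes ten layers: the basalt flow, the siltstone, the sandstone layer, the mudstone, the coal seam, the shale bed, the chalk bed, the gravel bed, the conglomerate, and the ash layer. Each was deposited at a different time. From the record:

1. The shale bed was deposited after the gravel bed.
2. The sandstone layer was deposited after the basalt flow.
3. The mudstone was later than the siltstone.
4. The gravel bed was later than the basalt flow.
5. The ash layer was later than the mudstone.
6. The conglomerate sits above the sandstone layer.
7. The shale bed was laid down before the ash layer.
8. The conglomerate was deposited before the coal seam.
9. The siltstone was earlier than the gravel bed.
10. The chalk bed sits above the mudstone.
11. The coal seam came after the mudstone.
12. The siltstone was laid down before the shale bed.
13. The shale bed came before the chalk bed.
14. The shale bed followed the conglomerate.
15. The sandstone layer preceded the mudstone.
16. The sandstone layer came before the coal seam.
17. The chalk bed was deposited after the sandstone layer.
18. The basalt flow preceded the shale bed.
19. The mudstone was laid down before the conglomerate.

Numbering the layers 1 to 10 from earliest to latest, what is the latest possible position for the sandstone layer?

The sandstone layer must come before the ash layer, the chalk bed, the coal seam, the conglomerate, the mudstone, and the shale bed — 6 layers forced after it.
Everything else can be placed before the sandstone layer in some valid order, so the sandstone layer can sit as late as position 10 − 6 = 4.

4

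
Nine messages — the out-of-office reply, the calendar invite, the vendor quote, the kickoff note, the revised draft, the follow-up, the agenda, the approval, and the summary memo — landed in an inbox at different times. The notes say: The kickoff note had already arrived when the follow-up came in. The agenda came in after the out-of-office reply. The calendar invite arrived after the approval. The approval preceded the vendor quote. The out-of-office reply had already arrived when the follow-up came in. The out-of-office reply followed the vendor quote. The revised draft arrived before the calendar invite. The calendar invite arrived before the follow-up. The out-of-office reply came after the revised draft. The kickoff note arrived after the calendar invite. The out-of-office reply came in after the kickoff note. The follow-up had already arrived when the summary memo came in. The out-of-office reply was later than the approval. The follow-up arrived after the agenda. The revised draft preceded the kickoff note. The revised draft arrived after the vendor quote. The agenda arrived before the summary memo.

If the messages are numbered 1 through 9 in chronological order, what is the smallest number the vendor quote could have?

The approval must come before the vendor quote — 1 forced predecessor.
Nothing else is forced ahead of the vendor quote, so its earliest slot is position 1 + 1 = 2.

2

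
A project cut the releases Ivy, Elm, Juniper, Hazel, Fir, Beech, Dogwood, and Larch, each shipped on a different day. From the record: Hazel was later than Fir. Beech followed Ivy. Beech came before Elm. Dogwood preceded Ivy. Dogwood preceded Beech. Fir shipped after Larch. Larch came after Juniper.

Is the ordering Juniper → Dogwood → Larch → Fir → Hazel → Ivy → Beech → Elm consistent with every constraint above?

yes

Check each stated constraint against the proposed order — e.g. Dogwood is ahead of Ivy; Dogwood is ahead of Beech. Every pair is in the required order; nothing is violated.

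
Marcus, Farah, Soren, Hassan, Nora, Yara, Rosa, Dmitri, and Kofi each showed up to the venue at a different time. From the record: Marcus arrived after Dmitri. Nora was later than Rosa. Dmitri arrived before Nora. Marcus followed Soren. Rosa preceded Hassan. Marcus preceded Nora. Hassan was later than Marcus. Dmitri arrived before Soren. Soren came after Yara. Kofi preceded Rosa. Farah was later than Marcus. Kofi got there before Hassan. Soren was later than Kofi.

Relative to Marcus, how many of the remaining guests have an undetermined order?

1

Forced before Marcus: Dmitri, Kofi, Soren, and Yara; forced after Marcus: Farah, Hassan, and Nora.
That leaves Rosa with no forced order relative to Marcus — 1.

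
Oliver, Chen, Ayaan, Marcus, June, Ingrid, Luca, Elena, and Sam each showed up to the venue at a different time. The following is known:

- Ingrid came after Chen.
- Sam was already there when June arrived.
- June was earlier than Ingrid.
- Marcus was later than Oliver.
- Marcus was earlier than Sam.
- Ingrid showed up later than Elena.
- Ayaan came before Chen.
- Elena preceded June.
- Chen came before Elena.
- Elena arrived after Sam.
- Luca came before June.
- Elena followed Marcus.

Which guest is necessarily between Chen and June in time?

Elena

Tracing the constraints gives Chen → Elena → June, so Elena sits after Chen and before June.
No other guest is forced both after Chen and before June.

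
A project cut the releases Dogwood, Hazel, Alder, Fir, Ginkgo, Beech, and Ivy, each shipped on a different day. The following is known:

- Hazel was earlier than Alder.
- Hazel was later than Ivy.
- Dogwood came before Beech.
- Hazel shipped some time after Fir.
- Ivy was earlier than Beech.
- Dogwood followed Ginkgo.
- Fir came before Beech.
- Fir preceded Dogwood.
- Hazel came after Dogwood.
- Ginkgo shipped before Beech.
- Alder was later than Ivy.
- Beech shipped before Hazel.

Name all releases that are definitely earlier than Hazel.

Beech, Dogwood, Fir, Ginkgo, Ivy

Directly stated before Hazel: Beech, Dogwood, Fir, and Ivy.
Ginkgo reaches Hazel via Ginkgo → Dogwood → Hazel.
No chain forces Alder ahead of Hazel.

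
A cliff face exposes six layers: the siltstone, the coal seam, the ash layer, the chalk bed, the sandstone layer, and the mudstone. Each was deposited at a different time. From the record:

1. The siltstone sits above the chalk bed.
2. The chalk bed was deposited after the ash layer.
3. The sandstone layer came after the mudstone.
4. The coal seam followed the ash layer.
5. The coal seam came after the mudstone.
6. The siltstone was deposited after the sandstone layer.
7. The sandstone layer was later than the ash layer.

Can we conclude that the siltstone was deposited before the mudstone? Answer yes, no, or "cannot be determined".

no

Tracing the constraints gives the mudstone → the sandstone layer → the siltstone, so the mudstone must come before the siltstone.
That means the siltstone cannot be before the mudstone.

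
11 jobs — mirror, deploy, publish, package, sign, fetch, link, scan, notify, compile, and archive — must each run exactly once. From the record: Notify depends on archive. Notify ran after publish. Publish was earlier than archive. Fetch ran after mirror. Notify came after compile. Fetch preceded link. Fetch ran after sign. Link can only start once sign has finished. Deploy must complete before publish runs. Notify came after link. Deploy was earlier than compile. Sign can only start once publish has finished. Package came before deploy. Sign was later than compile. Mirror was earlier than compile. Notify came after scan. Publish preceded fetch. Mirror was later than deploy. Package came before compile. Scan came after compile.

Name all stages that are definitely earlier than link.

compile, deploy, fetch, mirror, package, publish, sign

Directly stated before link: fetch and sign.
Compile reaches link via compile → sign → link.
Deploy reaches link via deploy → compile → sign → link.
Mirror reaches link via mirror → fetch → link.
Likewise package and publish each reach link by chaining the stated constraints.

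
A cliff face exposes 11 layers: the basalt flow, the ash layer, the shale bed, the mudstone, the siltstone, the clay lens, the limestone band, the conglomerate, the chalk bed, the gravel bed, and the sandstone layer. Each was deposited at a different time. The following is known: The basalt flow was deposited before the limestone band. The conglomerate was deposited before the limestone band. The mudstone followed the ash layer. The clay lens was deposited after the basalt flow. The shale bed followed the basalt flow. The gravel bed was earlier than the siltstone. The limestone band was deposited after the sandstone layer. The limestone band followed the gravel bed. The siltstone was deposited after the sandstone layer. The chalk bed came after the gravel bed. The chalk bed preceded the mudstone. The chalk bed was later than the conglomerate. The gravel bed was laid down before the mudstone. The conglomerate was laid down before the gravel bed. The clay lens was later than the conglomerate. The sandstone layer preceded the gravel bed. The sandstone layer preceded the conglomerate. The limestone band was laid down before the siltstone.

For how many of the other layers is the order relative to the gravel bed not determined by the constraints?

Forced before the gravel bed: the conglomerate and the sandstone layer; forced after the gravel bed: the chalk bed, the limestone band, the mudstone, and the siltstone.
That leaves the ash layer, the basalt flow, the clay lens, and the shale bed with no forced order relative to the gravel bed — 4.

4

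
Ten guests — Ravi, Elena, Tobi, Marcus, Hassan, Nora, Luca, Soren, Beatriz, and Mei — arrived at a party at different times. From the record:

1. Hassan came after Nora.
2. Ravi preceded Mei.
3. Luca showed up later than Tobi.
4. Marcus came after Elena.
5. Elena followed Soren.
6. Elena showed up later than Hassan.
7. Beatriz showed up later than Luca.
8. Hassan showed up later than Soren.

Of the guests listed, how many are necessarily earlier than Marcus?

4

Directly stated before Marcus: Elena.
Hassan reaches Marcus via Hassan → Elena → Marcus.
Nora reaches Marcus via Nora → Hassan → Elena → Marcus.
Soren reaches Marcus via Soren → Elena → Marcus.
No chain forces Ravi (or any of the others) ahead of Marcus.
That's Elena, Hassan, Nora, and Soren — 4 in all.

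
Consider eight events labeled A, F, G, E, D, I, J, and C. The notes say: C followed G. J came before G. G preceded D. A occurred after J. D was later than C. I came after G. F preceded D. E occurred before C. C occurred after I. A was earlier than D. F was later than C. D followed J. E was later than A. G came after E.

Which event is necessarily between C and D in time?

F

Tracing the constraints gives C → F → D, so F sits after C and before D.
No other event is forced both after C and before D.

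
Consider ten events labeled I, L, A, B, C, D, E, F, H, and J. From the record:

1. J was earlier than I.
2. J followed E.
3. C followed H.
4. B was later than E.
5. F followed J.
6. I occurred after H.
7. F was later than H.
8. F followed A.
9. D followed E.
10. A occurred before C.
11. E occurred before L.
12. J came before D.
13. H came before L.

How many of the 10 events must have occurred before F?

Directly stated before F: A, H, and J.
E reaches F via E → J → F.
No chain forces L (or any of the others) ahead of F.
That's A, E, H, and J — 4 in all.

4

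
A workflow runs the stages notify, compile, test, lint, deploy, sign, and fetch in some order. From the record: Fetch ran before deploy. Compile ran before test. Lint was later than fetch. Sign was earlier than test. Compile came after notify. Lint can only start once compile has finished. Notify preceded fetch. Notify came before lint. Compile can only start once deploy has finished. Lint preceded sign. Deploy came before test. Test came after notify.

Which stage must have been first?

Notify has a chain of constraints placing it before every other stage, so notify must be first.

notify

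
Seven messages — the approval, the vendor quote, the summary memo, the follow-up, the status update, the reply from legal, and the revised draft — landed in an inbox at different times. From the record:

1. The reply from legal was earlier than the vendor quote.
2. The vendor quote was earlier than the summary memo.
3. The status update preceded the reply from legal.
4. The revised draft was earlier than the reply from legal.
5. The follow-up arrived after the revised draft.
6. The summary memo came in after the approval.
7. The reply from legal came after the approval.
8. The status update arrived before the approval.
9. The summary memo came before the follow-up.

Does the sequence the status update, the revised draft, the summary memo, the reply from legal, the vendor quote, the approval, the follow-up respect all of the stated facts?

The constraints require the approval before the summary memo, but in the proposed sequence the summary memo appears ahead of the approval. That one violation is enough.

no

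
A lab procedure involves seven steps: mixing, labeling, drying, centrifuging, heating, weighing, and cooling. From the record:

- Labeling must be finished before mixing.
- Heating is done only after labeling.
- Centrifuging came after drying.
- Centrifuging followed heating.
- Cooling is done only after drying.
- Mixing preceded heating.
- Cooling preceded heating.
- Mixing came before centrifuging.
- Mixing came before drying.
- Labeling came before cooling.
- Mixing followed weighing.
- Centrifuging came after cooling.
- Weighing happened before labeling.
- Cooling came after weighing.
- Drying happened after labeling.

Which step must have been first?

weighing

Weighing has a chain of constraints placing it before every other step, so weighing must be first.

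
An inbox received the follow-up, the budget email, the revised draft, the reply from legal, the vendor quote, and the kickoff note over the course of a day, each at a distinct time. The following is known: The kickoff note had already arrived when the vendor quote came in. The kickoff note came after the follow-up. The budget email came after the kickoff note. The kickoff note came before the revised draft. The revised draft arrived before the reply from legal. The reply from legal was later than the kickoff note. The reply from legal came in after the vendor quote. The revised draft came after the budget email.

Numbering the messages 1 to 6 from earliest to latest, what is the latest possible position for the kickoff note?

2

The kickoff note must come before the budget email, the reply from legal, the revised draft, and the vendor quote — 4 messages forced after it.
Everything else can be placed before the kickoff note in some valid order, so the kickoff note can sit as late as position 6 − 4 = 2.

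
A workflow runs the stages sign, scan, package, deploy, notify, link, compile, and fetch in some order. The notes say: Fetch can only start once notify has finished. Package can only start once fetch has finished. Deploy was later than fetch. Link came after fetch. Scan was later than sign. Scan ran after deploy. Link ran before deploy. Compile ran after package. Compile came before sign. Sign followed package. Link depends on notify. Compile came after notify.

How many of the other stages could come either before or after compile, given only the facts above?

2

Forced before compile: fetch, notify, and package; forced after compile: scan and sign.
That leaves deploy and link with no forced order relative to compile — 2.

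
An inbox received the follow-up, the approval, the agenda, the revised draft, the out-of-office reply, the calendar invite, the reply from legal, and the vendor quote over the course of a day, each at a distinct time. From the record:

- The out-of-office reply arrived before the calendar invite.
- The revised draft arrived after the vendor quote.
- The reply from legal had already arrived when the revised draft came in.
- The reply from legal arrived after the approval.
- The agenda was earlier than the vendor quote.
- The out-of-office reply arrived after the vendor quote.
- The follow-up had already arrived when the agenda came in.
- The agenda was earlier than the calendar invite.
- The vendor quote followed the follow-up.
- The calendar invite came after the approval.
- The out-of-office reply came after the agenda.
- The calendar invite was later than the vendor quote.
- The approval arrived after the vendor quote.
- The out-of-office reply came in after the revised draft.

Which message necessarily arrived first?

the follow-up

The follow-up has a chain of constraints placing it before every other message, so the follow-up must be first.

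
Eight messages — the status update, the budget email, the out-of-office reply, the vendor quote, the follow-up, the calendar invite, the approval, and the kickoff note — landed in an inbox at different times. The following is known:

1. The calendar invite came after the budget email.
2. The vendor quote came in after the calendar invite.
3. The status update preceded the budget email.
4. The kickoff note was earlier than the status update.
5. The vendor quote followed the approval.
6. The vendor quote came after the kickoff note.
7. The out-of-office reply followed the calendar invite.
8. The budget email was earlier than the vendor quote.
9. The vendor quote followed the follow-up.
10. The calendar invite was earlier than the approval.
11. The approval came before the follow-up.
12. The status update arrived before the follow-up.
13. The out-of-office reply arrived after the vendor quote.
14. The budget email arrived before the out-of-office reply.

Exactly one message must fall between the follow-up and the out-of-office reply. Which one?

the vendor quote

Tracing the constraints gives the follow-up → the vendor quote → the out-of-office reply, so the vendor quote sits after the follow-up and before the out-of-office reply.
No other message is forced both after the follow-up and before the out-of-office reply.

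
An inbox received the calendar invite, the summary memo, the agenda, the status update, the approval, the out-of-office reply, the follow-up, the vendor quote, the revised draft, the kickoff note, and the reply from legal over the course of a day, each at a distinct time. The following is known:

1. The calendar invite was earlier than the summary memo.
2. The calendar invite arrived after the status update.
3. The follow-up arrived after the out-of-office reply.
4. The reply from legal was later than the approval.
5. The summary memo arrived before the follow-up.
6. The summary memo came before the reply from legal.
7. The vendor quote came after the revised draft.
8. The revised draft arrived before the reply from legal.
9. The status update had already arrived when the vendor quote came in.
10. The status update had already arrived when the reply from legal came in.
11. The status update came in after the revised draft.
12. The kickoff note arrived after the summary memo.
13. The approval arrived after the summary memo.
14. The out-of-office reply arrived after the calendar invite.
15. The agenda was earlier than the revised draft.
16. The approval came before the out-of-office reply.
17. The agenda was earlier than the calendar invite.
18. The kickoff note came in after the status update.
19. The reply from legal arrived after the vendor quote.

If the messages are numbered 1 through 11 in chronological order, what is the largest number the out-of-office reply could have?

10

The out-of-office reply must come before the follow-up — 1 message forced after it.
Everything else can be placed before the out-of-office reply in some valid order, so the out-of-office reply can sit as late as position 11 − 1 = 10.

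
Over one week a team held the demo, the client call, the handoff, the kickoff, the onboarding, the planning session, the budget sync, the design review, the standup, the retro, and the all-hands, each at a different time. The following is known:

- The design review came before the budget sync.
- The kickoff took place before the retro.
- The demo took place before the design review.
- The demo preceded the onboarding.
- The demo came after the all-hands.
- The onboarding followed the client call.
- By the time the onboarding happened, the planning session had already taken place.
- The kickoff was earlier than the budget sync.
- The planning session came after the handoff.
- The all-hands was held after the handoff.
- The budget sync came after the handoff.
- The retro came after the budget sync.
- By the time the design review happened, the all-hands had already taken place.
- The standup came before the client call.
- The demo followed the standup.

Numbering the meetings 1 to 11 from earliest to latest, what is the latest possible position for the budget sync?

10

The budget sync must come before the retro — 1 meeting forced after it.
Everything else can be placed before the budget sync in some valid order, so the budget sync can sit as late as position 11 − 1 = 10.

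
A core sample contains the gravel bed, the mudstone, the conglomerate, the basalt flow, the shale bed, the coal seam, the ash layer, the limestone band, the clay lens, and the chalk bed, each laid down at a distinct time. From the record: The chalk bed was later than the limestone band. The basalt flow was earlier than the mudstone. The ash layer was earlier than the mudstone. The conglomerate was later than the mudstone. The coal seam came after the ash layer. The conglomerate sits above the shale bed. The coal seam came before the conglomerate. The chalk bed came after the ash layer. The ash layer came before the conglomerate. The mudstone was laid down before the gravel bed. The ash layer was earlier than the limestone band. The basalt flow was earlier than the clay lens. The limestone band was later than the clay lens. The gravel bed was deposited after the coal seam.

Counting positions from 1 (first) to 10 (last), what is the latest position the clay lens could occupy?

8

The clay lens must come before the chalk bed and the limestone band — 2 layers forced after it.
Everything else can be placed before the clay lens in some valid order, so the clay lens can sit as late as position 10 − 2 = 8.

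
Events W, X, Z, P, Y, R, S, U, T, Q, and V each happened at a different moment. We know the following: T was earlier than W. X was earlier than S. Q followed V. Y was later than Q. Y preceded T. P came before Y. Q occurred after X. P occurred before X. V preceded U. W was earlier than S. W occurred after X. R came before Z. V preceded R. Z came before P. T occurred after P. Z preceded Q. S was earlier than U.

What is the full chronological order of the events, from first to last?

The constraints fix every adjacent pair, so only one ordering works:
V → R → Z → P → X → Q → Y → T → W → S → U.

V, R, Z, P, X, Q, Y, T, W, S, U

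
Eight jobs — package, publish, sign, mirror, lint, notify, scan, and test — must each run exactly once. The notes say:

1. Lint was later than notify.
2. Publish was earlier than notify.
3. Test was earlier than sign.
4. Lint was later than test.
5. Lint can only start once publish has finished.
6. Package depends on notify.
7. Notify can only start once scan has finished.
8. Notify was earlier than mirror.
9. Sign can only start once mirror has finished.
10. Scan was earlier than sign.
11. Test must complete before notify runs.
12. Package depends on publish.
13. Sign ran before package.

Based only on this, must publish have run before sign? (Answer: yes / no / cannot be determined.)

yes

Chain the constraints: publish → notify → mirror → sign. Each link is directly stated, so publish comes before sign.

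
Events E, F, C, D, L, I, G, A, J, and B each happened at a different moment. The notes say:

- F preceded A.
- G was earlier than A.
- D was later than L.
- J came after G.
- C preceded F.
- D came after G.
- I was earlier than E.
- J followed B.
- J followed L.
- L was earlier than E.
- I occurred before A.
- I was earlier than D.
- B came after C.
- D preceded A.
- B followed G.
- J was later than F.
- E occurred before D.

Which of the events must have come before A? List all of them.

Directly stated before A: D, F, G, and I.
C reaches A via C → F → A.
E reaches A via E → D → A.
L reaches A via L → D → A.
No chain forces J (or any of the others) ahead of A.

C, D, E, F, G, I, L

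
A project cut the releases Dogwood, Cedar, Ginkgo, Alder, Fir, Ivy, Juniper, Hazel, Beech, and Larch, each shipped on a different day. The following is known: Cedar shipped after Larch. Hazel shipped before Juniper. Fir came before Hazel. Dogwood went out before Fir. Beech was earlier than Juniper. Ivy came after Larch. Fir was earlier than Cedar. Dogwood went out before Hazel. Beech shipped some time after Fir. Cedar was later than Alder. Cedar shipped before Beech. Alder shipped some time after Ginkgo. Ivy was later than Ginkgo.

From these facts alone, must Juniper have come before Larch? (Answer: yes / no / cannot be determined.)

Tracing the constraints gives Larch → Cedar → Beech → Juniper, so Larch must come before Juniper.
That means Juniper cannot be before Larch.

no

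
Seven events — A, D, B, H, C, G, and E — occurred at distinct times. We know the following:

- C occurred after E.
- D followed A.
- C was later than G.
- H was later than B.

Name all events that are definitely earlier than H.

Directly stated before H: B.
No chain forces C (or any of the others) ahead of H.

B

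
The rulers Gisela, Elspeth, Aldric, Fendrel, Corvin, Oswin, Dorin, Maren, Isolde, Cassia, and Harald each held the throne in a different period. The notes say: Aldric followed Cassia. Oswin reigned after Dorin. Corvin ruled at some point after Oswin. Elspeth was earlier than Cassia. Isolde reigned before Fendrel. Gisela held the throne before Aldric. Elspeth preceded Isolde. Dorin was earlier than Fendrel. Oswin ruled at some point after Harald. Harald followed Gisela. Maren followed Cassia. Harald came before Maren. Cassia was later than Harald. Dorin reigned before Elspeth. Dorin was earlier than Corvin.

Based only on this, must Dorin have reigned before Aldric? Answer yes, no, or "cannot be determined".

yes

Chain the constraints: Dorin → Elspeth → Cassia → Aldric. Each link is directly stated, so Dorin comes before Aldric.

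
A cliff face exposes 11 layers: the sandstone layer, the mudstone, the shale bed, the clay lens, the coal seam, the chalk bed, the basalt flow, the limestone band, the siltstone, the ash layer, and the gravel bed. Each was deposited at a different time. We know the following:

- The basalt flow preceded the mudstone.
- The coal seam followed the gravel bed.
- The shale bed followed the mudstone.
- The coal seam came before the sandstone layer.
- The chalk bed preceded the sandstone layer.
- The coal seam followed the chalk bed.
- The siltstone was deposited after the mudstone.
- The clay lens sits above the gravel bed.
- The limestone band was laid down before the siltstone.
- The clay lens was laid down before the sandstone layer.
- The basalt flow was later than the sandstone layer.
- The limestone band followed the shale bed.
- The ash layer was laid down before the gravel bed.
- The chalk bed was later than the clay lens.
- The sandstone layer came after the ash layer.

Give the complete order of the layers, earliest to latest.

The constraints fix every adjacent pair, so only one ordering works:
the ash layer → the gravel bed → the clay lens → the chalk bed → the coal seam → the sandstone layer → the basalt flow → the mudstone → the shale bed → the limestone band → the siltstone.

the ash layer, the gravel bed, the clay lens, the chalk bed, the coal seam, the sandstone layer, the basalt flow, the mudstone, the shale bed, the limestone band, the siltstone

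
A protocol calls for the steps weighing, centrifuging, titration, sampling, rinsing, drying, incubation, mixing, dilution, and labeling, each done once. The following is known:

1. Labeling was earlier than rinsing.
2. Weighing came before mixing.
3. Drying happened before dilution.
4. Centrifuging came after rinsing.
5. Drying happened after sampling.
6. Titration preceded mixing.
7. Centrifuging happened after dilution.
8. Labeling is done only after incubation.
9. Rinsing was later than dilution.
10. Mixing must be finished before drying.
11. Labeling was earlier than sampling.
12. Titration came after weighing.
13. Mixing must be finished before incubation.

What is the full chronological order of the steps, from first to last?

weighing, titration, mixing, incubation, labeling, sampling, drying, dilution, rinsing, centrifuging

The constraints fix every adjacent pair, so only one ordering works:
weighing → titration → mixing → incubation → labeling → sampling → drying → dilution → rinsing → centrifuging.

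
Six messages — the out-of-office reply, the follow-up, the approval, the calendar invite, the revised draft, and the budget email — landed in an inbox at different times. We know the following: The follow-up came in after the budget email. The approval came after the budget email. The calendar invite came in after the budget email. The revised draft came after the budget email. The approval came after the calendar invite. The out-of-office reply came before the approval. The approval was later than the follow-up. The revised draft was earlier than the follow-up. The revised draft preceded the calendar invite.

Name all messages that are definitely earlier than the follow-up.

the budget email, the revised draft

Directly stated before the follow-up: the budget email and the revised draft.
No chain forces the calendar invite (or any of the others) ahead of the follow-up.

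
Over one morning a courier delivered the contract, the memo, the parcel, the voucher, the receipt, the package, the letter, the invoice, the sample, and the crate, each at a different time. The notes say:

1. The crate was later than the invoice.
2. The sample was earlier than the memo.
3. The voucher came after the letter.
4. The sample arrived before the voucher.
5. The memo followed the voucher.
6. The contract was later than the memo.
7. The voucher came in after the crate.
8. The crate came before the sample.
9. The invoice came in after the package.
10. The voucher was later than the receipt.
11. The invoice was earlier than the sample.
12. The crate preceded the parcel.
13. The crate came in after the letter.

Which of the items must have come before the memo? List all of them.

Directly stated before the memo: the sample and the voucher.
The crate reaches the memo via the crate → the sample → the memo.
The invoice reaches the memo via the invoice → the sample → the memo.
The letter reaches the memo via the letter → the voucher → the memo.
Likewise the package and the receipt each reach the memo by chaining the stated constraints.
No chain forces the contract (or any of the others) ahead of the memo.

the crate, the invoice, the letter, the package, the receipt, the sample, the voucher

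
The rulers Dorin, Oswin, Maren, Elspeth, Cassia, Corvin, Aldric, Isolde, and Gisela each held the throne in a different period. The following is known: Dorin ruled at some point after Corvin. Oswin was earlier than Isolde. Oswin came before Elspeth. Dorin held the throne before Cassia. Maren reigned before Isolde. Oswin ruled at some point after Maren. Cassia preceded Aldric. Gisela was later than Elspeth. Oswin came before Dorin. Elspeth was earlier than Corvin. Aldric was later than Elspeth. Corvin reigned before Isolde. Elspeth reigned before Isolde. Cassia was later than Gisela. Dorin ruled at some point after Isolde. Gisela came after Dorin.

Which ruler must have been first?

Maren has a chain of constraints placing them before every other ruler, so Maren must be first.

Maren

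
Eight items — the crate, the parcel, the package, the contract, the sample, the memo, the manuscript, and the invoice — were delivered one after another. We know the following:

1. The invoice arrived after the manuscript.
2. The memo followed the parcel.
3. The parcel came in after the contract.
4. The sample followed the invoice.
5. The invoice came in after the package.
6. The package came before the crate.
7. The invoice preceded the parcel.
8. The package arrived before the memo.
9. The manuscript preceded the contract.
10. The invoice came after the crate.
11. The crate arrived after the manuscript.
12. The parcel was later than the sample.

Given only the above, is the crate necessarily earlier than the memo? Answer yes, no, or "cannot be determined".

Chain the constraints: the crate → the invoice → the parcel → the memo. Each link is directly stated, so the crate comes before the memo.

yes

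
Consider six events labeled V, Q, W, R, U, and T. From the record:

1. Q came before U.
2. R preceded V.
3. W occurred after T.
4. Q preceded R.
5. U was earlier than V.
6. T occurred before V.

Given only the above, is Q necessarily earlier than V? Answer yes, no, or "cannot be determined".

yes

Chain the constraints: Q → R → V. Each link is directly stated, so Q comes before V.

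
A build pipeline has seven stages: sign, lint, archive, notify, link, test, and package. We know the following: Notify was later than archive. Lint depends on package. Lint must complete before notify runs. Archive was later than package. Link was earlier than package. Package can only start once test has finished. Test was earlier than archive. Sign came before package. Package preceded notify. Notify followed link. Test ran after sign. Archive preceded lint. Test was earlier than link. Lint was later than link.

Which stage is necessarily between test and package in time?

link

Tracing the constraints gives test → link → package, so link sits after test and before package.
No other stage is forced both after test and before package.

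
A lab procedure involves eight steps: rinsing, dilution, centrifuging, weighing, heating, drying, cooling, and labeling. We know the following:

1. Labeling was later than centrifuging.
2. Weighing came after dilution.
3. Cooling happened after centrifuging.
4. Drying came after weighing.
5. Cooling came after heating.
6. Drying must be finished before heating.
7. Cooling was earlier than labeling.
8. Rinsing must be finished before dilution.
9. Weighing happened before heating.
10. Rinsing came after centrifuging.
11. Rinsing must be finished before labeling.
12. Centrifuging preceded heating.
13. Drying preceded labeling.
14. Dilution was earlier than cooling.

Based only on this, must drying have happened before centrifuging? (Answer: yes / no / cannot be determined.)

Tracing the constraints gives centrifuging → rinsing → dilution → weighing → drying, so centrifuging must come before drying.
That means drying cannot be before centrifuging.

no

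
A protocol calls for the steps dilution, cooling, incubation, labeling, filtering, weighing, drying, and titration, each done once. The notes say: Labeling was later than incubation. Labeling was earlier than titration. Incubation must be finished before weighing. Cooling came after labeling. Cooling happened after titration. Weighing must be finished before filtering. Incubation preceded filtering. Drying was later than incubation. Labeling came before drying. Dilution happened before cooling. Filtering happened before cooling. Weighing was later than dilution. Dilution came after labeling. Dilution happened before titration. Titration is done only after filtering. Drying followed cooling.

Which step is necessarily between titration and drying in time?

Tracing the constraints gives titration → cooling → drying, so cooling sits after titration and before drying.
No other step is forced both after titration and before drying.

cooling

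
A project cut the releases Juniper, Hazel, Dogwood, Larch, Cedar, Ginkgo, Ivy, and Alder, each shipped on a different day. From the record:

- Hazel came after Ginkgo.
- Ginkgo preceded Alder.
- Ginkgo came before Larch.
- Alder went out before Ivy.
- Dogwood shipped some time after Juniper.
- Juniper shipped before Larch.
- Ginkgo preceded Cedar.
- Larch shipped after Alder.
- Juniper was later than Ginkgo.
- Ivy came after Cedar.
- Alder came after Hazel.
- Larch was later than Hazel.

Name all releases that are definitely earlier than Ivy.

Alder, Cedar, Ginkgo, Hazel

Directly stated before Ivy: Alder and Cedar.
Ginkgo reaches Ivy via Ginkgo → Cedar → Ivy.
Hazel reaches Ivy via Hazel → Alder → Ivy.
No chain forces Larch (or any of the others) ahead of Ivy.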